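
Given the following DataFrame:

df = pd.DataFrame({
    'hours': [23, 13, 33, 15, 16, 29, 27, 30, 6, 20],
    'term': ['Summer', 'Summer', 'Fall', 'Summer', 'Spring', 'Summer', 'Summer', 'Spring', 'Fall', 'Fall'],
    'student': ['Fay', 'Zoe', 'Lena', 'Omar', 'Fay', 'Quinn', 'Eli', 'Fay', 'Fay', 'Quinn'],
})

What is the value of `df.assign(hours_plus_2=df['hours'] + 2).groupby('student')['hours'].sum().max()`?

75

add column hours_plus_2 = df['hours'] + 2:
   hours    term student  hours_plus_2
0     23  Summer     Fay            25
1     13  Summer     Zoe            15
2     33    Fall    Lena            35
3     15  Summer    Omar            17
4     16  Spring     Fay            18
5     29  Summer   Quinn            31
6     27  Summer     Eli            29
7     30  Spring     Fay            32
8      6    Fall     Fay             8
9     20    Fall   Quinn            22
group by student, sum of hours:
student
Eli      27
Fay      75
Lena     33
Omar     15
Quinn    49
Zoe      13
Name: hours, dtype: int64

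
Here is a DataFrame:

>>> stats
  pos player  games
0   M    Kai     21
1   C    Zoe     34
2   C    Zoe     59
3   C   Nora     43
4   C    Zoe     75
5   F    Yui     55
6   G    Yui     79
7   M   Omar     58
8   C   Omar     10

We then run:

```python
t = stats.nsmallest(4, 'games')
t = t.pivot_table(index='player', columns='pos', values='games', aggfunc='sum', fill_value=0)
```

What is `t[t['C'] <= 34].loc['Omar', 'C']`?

take 4 rows with smallest games:
  pos player  games
8   C   Omar     10
0   M    Kai     21
1   C    Zoe     34
3   C   Nora     43
pivot: rows=player, cols=pos, sum(games):
pos      C   M
player        
Kai      0  21
Nora    43   0
Omar    10   0
Zoe     34   0
filter rows where C <= 34:
pos      C   M
player        
Kai      0  21
Omar    10   0
Zoe     34   0

10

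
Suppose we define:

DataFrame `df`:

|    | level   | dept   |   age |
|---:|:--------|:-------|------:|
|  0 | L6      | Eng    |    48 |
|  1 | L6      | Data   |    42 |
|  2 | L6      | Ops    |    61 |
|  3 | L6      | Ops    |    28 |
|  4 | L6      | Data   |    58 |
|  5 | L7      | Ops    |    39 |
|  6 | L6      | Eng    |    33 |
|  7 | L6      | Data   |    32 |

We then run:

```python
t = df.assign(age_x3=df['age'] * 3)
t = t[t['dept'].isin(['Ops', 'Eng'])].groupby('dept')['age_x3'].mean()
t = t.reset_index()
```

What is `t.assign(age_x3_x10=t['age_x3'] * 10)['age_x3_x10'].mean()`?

add column age_x3 = df['age'] * 3:
  level  dept  age  age_x3
0    L6   Eng   48     144
1    L6  Data   42     126
2    L6   Ops   61     183
3    L6   Ops   28      84
4    L6  Data   58     174
5    L7   Ops   39     117
6    L6   Eng   33      99
7    L6  Data   32      96
filter rows where dept in ['Ops', 'Eng']:
  level dept  age  age_x3
0    L6  Eng   48     144
2    L6  Ops   61     183
3    L6  Ops   28      84
5    L7  Ops   39     117
6    L6  Eng   33      99
group by dept, mean of age_x3:
dept
Eng    121.5
Ops    128.0
Name: age_x3, dtype: float64
reset_index():
  dept  age_x3
0  Eng   121.5
1  Ops   128.0
add column age_x3_x10 = t['age_x3'] * 10:
  dept  age_x3  age_x3_x10
0  Eng   121.5      1215.0
1  Ops   128.0      1280.0

1247.5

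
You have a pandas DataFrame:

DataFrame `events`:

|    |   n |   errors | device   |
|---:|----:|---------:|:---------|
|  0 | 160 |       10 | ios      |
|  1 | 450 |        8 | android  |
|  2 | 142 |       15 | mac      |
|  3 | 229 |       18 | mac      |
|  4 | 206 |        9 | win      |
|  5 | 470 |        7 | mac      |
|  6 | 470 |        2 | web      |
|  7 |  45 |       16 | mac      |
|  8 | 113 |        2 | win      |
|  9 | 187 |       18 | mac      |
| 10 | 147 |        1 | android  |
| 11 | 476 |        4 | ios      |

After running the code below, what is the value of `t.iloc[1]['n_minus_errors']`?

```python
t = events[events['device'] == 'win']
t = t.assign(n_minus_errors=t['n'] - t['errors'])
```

111

filter rows where device == 'win':
     n  errors device
4  206       9    win
8  113       2    win
add column n_minus_errors = t['n'] - t['errors']:
     n  errors device  n_minus_errors
4  206       9    win             197
8  113       2    win             111
Then the value at position 1, column 'n_minus_errors': 111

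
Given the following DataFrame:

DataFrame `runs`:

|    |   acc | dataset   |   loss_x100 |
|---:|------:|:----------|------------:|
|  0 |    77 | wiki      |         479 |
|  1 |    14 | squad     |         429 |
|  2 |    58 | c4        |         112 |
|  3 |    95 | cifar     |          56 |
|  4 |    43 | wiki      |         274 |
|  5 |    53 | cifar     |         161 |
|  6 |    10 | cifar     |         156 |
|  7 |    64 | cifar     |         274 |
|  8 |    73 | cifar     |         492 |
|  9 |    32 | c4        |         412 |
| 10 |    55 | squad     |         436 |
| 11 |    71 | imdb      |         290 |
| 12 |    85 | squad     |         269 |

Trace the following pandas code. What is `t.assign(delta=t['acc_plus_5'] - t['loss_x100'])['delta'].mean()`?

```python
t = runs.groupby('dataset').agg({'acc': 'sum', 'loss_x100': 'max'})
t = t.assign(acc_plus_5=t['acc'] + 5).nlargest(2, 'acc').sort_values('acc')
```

group by dataset: sum(acc), max(loss_x100):
         acc  loss_x100
dataset                
c4        90        412
cifar    295        492
imdb      71        290
squad    154        436
wiki     120        479
add column acc_plus_5 = t['acc'] + 5:
         acc  loss_x100  acc_plus_5
dataset                            
c4        90        412          95
cifar    295        492         300
imdb      71        290          76
squad    154        436         159
wiki     120        479         125
take 2 rows with largest acc:
         acc  loss_x100  acc_plus_5
dataset                            
cifar    295        492         300
squad    154        436         159
sort by acc:
         acc  loss_x100  acc_plus_5
dataset                            
squad    154        436         159
cifar    295        492         300
add column delta = t['acc_plus_5'] - t['loss_x100']:
         acc  loss_x100  acc_plus_5  delta
dataset                                   
squad    154        436         159   -277
cifar    295        492         300   -192

-234.5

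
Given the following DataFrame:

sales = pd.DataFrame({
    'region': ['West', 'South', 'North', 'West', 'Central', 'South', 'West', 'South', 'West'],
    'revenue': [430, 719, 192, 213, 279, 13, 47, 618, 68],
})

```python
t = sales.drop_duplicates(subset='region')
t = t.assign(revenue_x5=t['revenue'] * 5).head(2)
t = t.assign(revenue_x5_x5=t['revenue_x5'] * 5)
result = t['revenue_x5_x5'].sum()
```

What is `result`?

28725

drop duplicate region (keep=first):
    region  revenue
0     West      430
1    South      719
2    North      192
4  Central      279
add column revenue_x5 = t['revenue'] * 5:
    region  revenue  revenue_x5
0     West      430        2150
1    South      719        3595
2    North      192         960
4  Central      279        1395
take first 2 rows:
  region  revenue  revenue_x5
0   West      430        2150
1  South      719        3595
add column revenue_x5_x5 = t['revenue_x5'] * 5:
  region  revenue  revenue_x5  revenue_x5_x5
0   West      430        2150          10750
1  South      719        3595          17975
The sum of column 'revenue_x5_x5' is 28725.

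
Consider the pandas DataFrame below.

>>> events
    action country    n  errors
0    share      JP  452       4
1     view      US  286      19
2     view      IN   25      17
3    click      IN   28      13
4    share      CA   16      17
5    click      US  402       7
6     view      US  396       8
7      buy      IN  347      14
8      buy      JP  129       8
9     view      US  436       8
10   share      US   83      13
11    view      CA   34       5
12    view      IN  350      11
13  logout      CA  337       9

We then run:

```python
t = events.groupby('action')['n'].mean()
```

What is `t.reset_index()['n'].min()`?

group by action, mean of n:
action
buy       238.000000
click     215.000000
logout    337.000000
share     183.666667
view      254.500000
Name: n, dtype: float64
reset_index():
   action           n
0     buy  238.000000
1   click  215.000000
2  logout  337.000000
3   share  183.666667
4    view  254.500000
The min of column 'n' is 183.666666667.

183.666666667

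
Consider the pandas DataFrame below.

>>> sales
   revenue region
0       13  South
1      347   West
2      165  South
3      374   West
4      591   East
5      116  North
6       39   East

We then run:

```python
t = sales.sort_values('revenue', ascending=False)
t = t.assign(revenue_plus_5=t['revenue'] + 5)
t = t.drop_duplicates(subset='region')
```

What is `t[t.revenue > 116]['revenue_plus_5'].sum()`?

1145

sort by revenue descending:
   revenue region
4      591   East
3      374   West
1      347   West
2      165  South
5      116  North
6       39   East
0       13  South
add column revenue_plus_5 = t['revenue'] + 5:
   revenue region  revenue_plus_5
4      591   East             596
3      374   West             379
1      347   West             352
2      165  South             170
5      116  North             121
6       39   East              44
0       13  South              18
drop duplicate region (keep=first):
   revenue region  revenue_plus_5
4      591   East             596
3      374   West             379
2      165  South             170
5      116  North             121
filter rows where revenue > 116:
   revenue region  revenue_plus_5
4      591   East             596
3      374   West             379
2      165  South             170
Then the sum of column 'revenue_plus_5': 1145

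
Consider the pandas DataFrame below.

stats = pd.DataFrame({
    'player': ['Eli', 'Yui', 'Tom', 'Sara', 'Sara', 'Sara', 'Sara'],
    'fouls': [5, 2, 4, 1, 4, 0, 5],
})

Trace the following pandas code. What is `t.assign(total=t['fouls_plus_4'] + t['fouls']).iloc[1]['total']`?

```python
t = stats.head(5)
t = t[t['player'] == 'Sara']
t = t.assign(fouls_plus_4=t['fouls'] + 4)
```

12

take first 5 rows:
  player  fouls
0    Eli      5
1    Yui      2
2    Tom      4
3   Sara      1
4   Sara      4
filter rows where player == 'Sara':
  player  fouls
3   Sara      1
4   Sara      4
add column fouls_plus_4 = t['fouls'] + 4:
  player  fouls  fouls_plus_4
3   Sara      1             5
4   Sara      4             8
add column total = t['fouls_plus_4'] + t['fouls']:
  player  fouls  fouls_plus_4  total
3   Sara      1             5      6
4   Sara      4             8     12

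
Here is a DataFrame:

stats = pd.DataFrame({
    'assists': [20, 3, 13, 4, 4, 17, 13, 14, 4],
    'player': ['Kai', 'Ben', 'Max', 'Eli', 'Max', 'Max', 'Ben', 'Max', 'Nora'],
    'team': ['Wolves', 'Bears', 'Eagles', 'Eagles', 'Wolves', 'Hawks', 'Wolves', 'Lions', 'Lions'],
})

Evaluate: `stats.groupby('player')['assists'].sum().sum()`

group by player, sum of assists:
player
Ben     16
Eli      4
Kai     20
Max     48
Nora     4
Name: assists, dtype: int64

92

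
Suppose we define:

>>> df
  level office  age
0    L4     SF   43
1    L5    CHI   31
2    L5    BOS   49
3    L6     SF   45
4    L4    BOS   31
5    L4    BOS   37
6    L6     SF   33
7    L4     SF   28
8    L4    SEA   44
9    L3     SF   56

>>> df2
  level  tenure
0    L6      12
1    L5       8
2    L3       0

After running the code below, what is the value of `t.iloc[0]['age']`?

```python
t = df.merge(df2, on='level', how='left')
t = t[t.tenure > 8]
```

merge on 'level' (how='left') → 10 rows:
  level office  age  tenure
0    L4     SF   43     NaN
1    L5    CHI   31     8.0
2    L5    BOS   49     8.0
3    L6     SF   45    12.0
4    L4    BOS   31     NaN
5    L4    BOS   37     NaN
6    L6     SF   33    12.0
7    L4     SF   28     NaN
8    L4    SEA   44     NaN
9    L3     SF   56     0.0
filter rows where tenure > 8:
  level office  age  tenure
3    L6     SF   45    12.0
6    L6     SF   33    12.0
The value at position 0, column 'age' is 45.

45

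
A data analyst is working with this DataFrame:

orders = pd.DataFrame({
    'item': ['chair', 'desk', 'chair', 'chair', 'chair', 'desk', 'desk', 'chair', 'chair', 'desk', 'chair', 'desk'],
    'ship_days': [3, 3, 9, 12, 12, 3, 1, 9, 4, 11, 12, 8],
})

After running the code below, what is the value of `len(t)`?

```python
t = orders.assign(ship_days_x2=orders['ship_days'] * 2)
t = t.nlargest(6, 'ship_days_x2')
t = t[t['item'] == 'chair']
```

add column ship_days_x2 = orders['ship_days'] * 2:
     item  ship_days  ship_days_x2
0   chair          3             6
1    desk          3             6
2   chair          9            18
3   chair         12            24
4   chair         12            24
5    desk          3             6
6    desk          1             2
7   chair          9            18
8   chair          4             8
9    desk         11            22
10  chair         12            24
11   desk          8            16
take 6 rows with largest ship_days_x2:
     item  ship_days  ship_days_x2
3   chair         12            24
4   chair         12            24
10  chair         12            24
9    desk         11            22
2   chair          9            18
7   chair          9            18
filter rows where item == 'chair':
     item  ship_days  ship_days_x2
3   chair         12            24
4   chair         12            24
10  chair         12            24
2   chair          9            18
7   chair          9            18
Taking the number of rows gives 5.

5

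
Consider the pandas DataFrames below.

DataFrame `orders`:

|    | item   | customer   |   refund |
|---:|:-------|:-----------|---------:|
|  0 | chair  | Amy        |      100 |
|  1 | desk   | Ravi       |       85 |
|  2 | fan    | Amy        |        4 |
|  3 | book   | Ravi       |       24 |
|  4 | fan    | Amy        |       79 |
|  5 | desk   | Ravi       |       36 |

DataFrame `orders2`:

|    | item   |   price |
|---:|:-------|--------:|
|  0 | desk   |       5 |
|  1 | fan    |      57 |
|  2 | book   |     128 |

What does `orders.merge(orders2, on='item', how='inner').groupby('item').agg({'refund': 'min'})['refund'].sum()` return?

64

merge on 'item' (how='inner') → 5 rows:
   item customer  refund  price
0  desk     Ravi      85      5
1   fan      Amy       4     57
2  book     Ravi      24    128
3   fan      Amy      79     57
4  desk     Ravi      36      5
group by item, min of refund:
      refund
item        
book      24
desk      36
fan        4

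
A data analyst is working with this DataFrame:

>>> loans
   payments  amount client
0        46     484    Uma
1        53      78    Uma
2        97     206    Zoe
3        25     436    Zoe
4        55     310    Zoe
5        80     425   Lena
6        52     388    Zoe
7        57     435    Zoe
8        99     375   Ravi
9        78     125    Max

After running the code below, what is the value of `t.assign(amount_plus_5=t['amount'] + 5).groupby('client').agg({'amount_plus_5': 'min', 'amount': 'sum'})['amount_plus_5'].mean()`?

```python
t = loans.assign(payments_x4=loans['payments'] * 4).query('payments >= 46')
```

add column payments_x4 = loans['payments'] * 4:
   payments  amount client  payments_x4
0        46     484    Uma          184
1        53      78    Uma          212
2        97     206    Zoe          388
3        25     436    Zoe          100
4        55     310    Zoe          220
5        80     425   Lena          320
6        52     388    Zoe          208
7        57     435    Zoe          228
8        99     375   Ravi          396
9        78     125    Max          312
filter rows where payments >= 46:
   payments  amount client  payments_x4
0        46     484    Uma          184
1        53      78    Uma          212
2        97     206    Zoe          388
4        55     310    Zoe          220
5        80     425   Lena          320
6        52     388    Zoe          208
7        57     435    Zoe          228
8        99     375   Ravi          396
9        78     125    Max          312
add column amount_plus_5 = t['amount'] + 5:
   payments  amount client  payments_x4  amount_plus_5
0        46     484    Uma          184            489
1        53      78    Uma          212             83
2        97     206    Zoe          388            211
4        55     310    Zoe          220            315
5        80     425   Lena          320            430
6        52     388    Zoe          208            393
7        57     435    Zoe          228            440
8        99     375   Ravi          396            380
9        78     125    Max          312            130
group by client: min(amount_plus_5), sum(amount):
        amount_plus_5  amount
client                       
Lena              430     425
Max               130     125
Ravi              380     375
Uma                83     562
Zoe               211    1339
Reading off the mean of column 'amount_plus_5', we get 246.8.

246.8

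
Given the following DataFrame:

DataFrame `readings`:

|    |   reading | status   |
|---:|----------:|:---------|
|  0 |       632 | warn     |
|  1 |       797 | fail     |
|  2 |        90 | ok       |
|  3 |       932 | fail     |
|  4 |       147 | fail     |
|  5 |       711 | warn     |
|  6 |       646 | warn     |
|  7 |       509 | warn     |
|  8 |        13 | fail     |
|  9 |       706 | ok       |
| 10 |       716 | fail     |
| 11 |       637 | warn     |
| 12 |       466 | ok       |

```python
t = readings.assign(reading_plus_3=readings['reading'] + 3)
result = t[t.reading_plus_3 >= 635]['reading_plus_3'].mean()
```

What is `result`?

725.125

add column reading_plus_3 = readings['reading'] + 3:
    reading status  reading_plus_3
0       632   warn             635
1       797   fail             800
2        90     ok              93
3       932   fail             935
4       147   fail             150
5       711   warn             714
6       646   warn             649
7       509   warn             512
8        13   fail              16
9       706     ok             709
10      716   fail             719
11      637   warn             640
12      466     ok             469
filter rows where reading_plus_3 >= 635:
    reading status  reading_plus_3
0       632   warn             635
1       797   fail             800
3       932   fail             935
5       711   warn             714
6       646   warn             649
9       706     ok             709
10      716   fail             719
11      637   warn             640
The mean of column 'reading_plus_3' is 725.125.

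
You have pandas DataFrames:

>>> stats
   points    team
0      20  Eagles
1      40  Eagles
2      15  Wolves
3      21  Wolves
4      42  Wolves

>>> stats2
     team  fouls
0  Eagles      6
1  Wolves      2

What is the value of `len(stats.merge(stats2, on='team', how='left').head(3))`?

merge on 'team' (how='left') → 5 rows:
   points    team  fouls
0      20  Eagles      6
1      40  Eagles      6
2      15  Wolves      2
3      21  Wolves      2
4      42  Wolves      2
take first 3 rows:
   points    team  fouls
0      20  Eagles      6
1      40  Eagles      6
2      15  Wolves      2
Hence 3.

3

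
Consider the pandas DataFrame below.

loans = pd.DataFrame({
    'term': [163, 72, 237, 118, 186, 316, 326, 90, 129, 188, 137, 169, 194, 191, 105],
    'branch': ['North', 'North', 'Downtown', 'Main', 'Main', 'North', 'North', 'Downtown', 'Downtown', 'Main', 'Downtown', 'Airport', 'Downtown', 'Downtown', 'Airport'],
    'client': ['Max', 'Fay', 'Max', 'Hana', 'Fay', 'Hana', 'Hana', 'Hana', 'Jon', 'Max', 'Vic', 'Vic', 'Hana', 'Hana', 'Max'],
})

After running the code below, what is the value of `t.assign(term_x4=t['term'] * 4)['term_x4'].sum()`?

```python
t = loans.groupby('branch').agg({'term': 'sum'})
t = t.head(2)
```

5008

group by branch, sum of term:
          term
branch        
Airport    274
Downtown   978
Main       492
North      877
take first 2 rows:
          term
branch        
Airport    274
Downtown   978
add column term_x4 = t['term'] * 4:
          term  term_x4
branch                 
Airport    274     1096
Downtown   978     3912
Taking the sum of column 'term_x4' gives 5008.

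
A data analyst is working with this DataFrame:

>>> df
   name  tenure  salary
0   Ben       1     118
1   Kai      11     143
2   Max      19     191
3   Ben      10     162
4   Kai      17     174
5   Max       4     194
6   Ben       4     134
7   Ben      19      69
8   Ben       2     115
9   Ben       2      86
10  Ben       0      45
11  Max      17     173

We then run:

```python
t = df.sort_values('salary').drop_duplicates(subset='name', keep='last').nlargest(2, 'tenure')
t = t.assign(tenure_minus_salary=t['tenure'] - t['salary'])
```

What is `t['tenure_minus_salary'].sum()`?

sort by salary:
   name  tenure  salary
10  Ben       0      45
7   Ben      19      69
9   Ben       2      86
8   Ben       2     115
0   Ben       1     118
6   Ben       4     134
1   Kai      11     143
3   Ben      10     162
11  Max      17     173
4   Kai      17     174
2   Max      19     191
5   Max       4     194
drop duplicate name (keep=last):
  name  tenure  salary
3  Ben      10     162
4  Kai      17     174
5  Max       4     194
take 2 rows with largest tenure:
  name  tenure  salary
4  Kai      17     174
3  Ben      10     162
add column tenure_minus_salary = t['tenure'] - t['salary']:
  name  tenure  salary  tenure_minus_salary
4  Kai      17     174                 -157
3  Ben      10     162                 -152
The sum of column 'tenure_minus_salary' is -309.

-309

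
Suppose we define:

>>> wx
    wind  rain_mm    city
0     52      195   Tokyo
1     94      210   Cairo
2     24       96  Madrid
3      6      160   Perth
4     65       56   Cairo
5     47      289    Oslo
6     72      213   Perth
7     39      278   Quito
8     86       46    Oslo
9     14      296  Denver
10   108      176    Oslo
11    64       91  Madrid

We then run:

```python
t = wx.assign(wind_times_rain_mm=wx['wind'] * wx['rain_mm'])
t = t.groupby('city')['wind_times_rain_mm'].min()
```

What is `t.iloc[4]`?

960

add column wind_times_rain_mm = wx['wind'] * wx['rain_mm']:
    wind  rain_mm    city  wind_times_rain_mm
0     52      195   Tokyo               10140
1     94      210   Cairo               19740
2     24       96  Madrid                2304
3      6      160   Perth                 960
4     65       56   Cairo                3640
5     47      289    Oslo               13583
6     72      213   Perth               15336
7     39      278   Quito               10842
8     86       46    Oslo                3956
9     14      296  Denver                4144
10   108      176    Oslo               19008
11    64       91  Madrid                5824
group by city, min of wind_times_rain_mm:
city
Cairo      3640
Denver     4144
Madrid     2304
Oslo       3956
Perth       960
Quito     10842
Tokyo     10140
Name: wind_times_rain_mm, dtype: int64
value at position 4 → 960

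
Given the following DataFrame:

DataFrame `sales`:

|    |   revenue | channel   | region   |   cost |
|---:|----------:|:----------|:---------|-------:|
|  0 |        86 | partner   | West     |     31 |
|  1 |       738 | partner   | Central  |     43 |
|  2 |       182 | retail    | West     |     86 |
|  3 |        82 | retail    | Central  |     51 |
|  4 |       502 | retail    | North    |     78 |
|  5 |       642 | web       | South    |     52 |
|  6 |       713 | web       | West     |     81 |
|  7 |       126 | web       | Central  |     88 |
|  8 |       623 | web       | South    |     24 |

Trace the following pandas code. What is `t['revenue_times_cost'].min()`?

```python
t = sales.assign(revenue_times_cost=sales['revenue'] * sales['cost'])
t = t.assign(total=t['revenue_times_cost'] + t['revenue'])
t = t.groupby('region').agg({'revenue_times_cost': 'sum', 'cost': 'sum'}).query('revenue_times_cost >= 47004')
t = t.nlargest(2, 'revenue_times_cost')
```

48336

add column revenue_times_cost = sales['revenue'] * sales['cost']:
   revenue  channel   region  cost  revenue_times_cost
0       86  partner     West    31                2666
1      738  partner  Central    43               31734
2      182   retail     West    86               15652
3       82   retail  Central    51                4182
4      502   retail    North    78               39156
5      642      web    South    52               33384
6      713      web     West    81               57753
7      126      web  Central    88               11088
8      623      web    South    24               14952
add column total = t['revenue_times_cost'] + t['revenue']:
   revenue  channel   region  cost  revenue_times_cost  total
0       86  partner     West    31                2666   2752
1      738  partner  Central    43               31734  32472
2      182   retail     West    86               15652  15834
3       82   retail  Central    51                4182   4264
4      502   retail    North    78               39156  39658
5      642      web    South    52               33384  34026
6      713      web     West    81               57753  58466
7      126      web  Central    88               11088  11214
8      623      web    South    24               14952  15575
group by region: sum(revenue_times_cost), sum(cost):
         revenue_times_cost  cost
region                           
Central               47004   182
North                 39156    78
South                 48336    76
West                  76071   198
filter rows where revenue_times_cost >= 47004:
         revenue_times_cost  cost
region                           
Central               47004   182
South                 48336    76
West                  76071   198
take 2 rows with largest revenue_times_cost:
        revenue_times_cost  cost
region                          
West                 76071   198
South                48336    76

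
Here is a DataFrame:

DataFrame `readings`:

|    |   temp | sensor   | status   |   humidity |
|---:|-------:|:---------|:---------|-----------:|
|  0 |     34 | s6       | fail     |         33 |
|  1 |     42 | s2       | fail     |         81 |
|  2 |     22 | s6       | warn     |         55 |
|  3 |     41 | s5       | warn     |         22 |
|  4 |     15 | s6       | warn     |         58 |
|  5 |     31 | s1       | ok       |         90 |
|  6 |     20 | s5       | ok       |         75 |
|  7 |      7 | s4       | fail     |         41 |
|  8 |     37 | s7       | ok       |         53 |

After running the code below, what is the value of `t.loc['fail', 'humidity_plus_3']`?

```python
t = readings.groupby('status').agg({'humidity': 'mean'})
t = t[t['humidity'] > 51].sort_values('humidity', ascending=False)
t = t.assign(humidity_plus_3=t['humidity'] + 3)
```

54.6666666667

group by status, mean of humidity:
         humidity
status           
fail    51.666667
ok      72.666667
warn    45.000000
filter rows where humidity > 51:
         humidity
status           
fail    51.666667
ok      72.666667
sort by humidity descending:
         humidity
status           
ok      72.666667
fail    51.666667
add column humidity_plus_3 = t['humidity'] + 3:
         humidity  humidity_plus_3
status                            
ok      72.666667        75.666667
fail    51.666667        54.666667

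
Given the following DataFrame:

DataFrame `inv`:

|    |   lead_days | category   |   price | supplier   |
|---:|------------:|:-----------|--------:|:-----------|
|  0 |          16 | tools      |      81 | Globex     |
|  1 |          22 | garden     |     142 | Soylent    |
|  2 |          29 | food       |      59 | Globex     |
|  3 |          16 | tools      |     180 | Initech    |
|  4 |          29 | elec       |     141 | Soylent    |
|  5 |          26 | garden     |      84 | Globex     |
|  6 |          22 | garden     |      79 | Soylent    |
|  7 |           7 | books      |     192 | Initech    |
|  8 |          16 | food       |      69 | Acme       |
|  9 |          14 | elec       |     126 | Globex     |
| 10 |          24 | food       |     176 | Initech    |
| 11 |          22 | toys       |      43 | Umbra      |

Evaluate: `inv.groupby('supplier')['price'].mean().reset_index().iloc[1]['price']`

87.5

group by supplier, mean of price:
supplier
Acme        69.000000
Globex      87.500000
Initech    182.666667
Soylent    120.666667
Umbra       43.000000
Name: price, dtype: float64
reset_index():
  supplier       price
0     Acme   69.000000
1   Globex   87.500000
2  Initech  182.666667
3  Soylent  120.666667
4    Umbra   43.000000
So iloc[1]['price'] = 87.5.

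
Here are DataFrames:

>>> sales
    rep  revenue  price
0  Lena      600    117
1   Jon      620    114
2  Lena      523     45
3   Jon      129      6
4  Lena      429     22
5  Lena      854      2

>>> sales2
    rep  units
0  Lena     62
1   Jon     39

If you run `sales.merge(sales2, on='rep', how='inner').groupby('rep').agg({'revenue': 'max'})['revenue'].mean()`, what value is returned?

merge on 'rep' (how='inner') → 6 rows:
    rep  revenue  price  units
0  Lena      600    117     62
1   Jon      620    114     39
2  Lena      523     45     62
3   Jon      129      6     39
4  Lena      429     22     62
5  Lena      854      2     62
group by rep, max of revenue:
      revenue
rep          
Jon       620
Lena      854
mean of column 'revenue' → 737.0

737.0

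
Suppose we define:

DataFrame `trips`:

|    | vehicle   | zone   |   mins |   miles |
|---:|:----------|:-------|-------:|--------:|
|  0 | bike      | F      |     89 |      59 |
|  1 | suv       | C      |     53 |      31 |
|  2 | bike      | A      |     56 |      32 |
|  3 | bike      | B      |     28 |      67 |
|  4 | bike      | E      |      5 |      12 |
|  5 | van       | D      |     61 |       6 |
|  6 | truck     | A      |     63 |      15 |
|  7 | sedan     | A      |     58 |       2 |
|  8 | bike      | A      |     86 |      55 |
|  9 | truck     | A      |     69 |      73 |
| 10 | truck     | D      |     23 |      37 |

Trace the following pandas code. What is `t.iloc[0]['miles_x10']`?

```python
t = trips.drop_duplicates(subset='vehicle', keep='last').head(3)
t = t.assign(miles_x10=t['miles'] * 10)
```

310

drop duplicate vehicle (keep=last):
   vehicle zone  mins  miles
1      suv    C    53     31
5      van    D    61      6
7    sedan    A    58      2
8     bike    A    86     55
10   truck    D    23     37
take first 3 rows:
  vehicle zone  mins  miles
1     suv    C    53     31
5     van    D    61      6
7   sedan    A    58      2
add column miles_x10 = t['miles'] * 10:
  vehicle zone  mins  miles  miles_x10
1     suv    C    53     31        310
5     van    D    61      6         60
7   sedan    A    58      2         20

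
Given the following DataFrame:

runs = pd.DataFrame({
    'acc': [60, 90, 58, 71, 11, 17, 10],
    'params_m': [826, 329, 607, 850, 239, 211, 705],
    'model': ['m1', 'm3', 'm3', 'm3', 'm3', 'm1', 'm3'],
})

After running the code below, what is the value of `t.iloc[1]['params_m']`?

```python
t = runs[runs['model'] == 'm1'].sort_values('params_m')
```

filter rows where model == 'm1':
   acc  params_m model
0   60       826    m1
5   17       211    m1
sort by params_m:
   acc  params_m model
5   17       211    m1
0   60       826    m1
So iloc[1]['params_m'] = 826.

826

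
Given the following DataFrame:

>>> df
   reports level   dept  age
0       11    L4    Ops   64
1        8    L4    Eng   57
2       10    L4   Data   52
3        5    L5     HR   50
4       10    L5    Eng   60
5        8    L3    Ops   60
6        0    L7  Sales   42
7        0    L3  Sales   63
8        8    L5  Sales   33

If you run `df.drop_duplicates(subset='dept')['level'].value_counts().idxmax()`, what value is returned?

L4

drop duplicate dept (keep=first):
   reports level   dept  age
0       11    L4    Ops   64
1        8    L4    Eng   57
2       10    L4   Data   52
3        5    L5     HR   50
6        0    L7  Sales   42
value_counts of level:
level
L4    3
L5    1
L7    1
Name: count, dtype: int64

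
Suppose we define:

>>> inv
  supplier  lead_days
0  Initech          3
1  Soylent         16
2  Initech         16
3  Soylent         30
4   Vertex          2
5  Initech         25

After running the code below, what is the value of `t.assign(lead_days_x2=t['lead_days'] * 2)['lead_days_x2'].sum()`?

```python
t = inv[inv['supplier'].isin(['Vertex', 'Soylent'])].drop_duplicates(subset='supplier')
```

filter rows where supplier in ['Vertex', 'Soylent']:
  supplier  lead_days
1  Soylent         16
3  Soylent         30
4   Vertex          2
drop duplicate supplier (keep=first):
  supplier  lead_days
1  Soylent         16
4   Vertex          2
add column lead_days_x2 = t['lead_days'] * 2:
  supplier  lead_days  lead_days_x2
1  Soylent         16            32
4   Vertex          2             4
Reading off the sum of column 'lead_days_x2', we get 36.

36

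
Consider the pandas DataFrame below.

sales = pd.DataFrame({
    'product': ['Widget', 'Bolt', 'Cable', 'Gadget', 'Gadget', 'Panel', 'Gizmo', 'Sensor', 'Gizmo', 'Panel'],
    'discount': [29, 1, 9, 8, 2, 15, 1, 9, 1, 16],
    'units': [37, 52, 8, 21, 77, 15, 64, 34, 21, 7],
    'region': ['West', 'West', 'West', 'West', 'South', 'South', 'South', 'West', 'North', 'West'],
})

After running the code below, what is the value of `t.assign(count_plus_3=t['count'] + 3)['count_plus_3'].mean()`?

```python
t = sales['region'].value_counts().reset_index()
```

value_counts of region:
region
West     6
South    3
North    1
Name: count, dtype: int64
reset_index():
  region  count
0   West      6
1  South      3
2  North      1
add column count_plus_3 = t['count'] + 3:
  region  count  count_plus_3
0   West      6             9
1  South      3             6
2  North      1             4
Hence 6.33333333333.

6.33333333333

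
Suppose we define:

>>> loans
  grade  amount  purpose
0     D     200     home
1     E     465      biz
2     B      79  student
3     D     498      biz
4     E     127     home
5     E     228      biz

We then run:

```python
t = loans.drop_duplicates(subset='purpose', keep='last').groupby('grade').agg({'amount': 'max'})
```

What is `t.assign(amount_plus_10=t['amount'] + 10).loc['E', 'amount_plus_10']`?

238

drop duplicate purpose (keep=last):
  grade  amount  purpose
2     B      79  student
4     E     127     home
5     E     228      biz
group by grade, max of amount:
       amount
grade        
B          79
E         228
add column amount_plus_10 = t['amount'] + 10:
       amount  amount_plus_10
grade                        
B          79              89
E         228             238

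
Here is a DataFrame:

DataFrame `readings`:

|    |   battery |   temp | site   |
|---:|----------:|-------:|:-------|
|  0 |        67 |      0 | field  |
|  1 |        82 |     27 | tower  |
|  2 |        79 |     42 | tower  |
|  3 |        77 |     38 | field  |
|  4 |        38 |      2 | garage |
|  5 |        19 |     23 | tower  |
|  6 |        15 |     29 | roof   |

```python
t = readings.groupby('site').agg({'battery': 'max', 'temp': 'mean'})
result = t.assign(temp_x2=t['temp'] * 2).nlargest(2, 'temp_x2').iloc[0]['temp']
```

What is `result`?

30.6666666667

group by site: max(battery), mean(temp):
        battery       temp
site                      
field        77  19.000000
garage       38   2.000000
roof         15  29.000000
tower        82  30.666667
add column temp_x2 = t['temp'] * 2:
        battery       temp    temp_x2
site                                 
field        77  19.000000  38.000000
garage       38   2.000000   4.000000
roof         15  29.000000  58.000000
tower        82  30.666667  61.333333
take 2 rows with largest temp_x2:
       battery       temp    temp_x2
site                                
tower       82  30.666667  61.333333
roof        15  29.000000  58.000000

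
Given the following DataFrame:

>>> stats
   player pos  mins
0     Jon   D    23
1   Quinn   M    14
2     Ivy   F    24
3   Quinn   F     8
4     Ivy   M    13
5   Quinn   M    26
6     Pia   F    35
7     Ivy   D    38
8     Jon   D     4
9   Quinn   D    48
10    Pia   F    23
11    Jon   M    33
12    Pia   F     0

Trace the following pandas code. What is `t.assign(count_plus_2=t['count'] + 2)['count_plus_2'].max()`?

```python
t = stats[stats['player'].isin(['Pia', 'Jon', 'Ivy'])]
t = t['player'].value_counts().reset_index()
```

5

filter rows where player in ['Pia', 'Jon', 'Ivy']:
   player pos  mins
0     Jon   D    23
2     Ivy   F    24
4     Ivy   M    13
6     Pia   F    35
7     Ivy   D    38
8     Jon   D     4
10    Pia   F    23
11    Jon   M    33
12    Pia   F     0
value_counts of player:
player
Jon    3
Ivy    3
Pia    3
Name: count, dtype: int64
reset_index():
  player  count
0    Jon      3
1    Ivy      3
2    Pia      3
add column count_plus_2 = t['count'] + 2:
  player  count  count_plus_2
0    Jon      3             5
1    Ivy      3             5
2    Pia      3             5
Reading off the max of column 'count_plus_2', we get 5.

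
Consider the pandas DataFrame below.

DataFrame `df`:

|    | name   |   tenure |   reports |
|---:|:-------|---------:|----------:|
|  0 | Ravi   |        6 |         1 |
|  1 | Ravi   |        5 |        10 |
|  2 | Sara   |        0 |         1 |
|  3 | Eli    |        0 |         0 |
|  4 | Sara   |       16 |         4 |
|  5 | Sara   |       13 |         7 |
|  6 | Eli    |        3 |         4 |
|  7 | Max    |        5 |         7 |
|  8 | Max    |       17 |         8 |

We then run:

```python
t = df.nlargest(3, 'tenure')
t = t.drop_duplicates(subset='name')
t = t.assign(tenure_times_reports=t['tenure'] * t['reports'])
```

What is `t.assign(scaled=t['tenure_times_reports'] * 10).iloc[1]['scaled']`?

640

take 3 rows with largest tenure:
   name  tenure  reports
8   Max      17        8
4  Sara      16        4
5  Sara      13        7
drop duplicate name (keep=first):
   name  tenure  reports
8   Max      17        8
4  Sara      16        4
add column tenure_times_reports = t['tenure'] * t['reports']:
   name  tenure  reports  tenure_times_reports
8   Max      17        8                   136
4  Sara      16        4                    64
add column scaled = t['tenure_times_reports'] * 10:
   name  tenure  reports  tenure_times_reports  scaled
8   Max      17        8                   136    1360
4  Sara      16        4                    64     640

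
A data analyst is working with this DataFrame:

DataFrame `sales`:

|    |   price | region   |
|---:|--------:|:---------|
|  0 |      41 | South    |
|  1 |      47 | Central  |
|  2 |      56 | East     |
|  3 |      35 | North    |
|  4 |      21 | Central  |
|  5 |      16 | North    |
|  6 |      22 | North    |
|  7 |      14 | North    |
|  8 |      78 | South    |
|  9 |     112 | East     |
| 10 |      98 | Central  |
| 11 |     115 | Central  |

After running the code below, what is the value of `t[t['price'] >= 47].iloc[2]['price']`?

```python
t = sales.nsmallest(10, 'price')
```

take 10 rows with smallest price:
    price   region
7      14    North
5      16    North
4      21  Central
6      22    North
3      35    North
0      41    South
1      47  Central
2      56     East
8      78    South
10     98  Central
filter rows where price >= 47:
    price   region
1      47  Central
2      56     East
8      78    South
10     98  Central
The value at position 2, column 'price' is 78.

78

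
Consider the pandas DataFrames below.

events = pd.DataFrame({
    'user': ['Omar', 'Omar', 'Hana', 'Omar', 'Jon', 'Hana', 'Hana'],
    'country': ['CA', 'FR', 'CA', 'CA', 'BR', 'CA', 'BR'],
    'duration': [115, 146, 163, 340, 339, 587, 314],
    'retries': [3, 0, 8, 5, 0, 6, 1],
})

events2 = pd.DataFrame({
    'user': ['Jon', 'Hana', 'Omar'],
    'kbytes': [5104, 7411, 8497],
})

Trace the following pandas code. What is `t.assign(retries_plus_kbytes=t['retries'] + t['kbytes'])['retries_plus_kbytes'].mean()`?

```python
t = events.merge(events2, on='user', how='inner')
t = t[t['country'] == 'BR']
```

merge on 'user' (how='inner') → 7 rows:
   user country  duration  retries  kbytes
0  Omar      CA       115        3    8497
1  Omar      FR       146        0    8497
2  Hana      CA       163        8    7411
3  Omar      CA       340        5    8497
4   Jon      BR       339        0    5104
5  Hana      CA       587        6    7411
6  Hana      BR       314        1    7411
filter rows where country == 'BR':
   user country  duration  retries  kbytes
4   Jon      BR       339        0    5104
6  Hana      BR       314        1    7411
add column retries_plus_kbytes = t['retries'] + t['kbytes']:
   user country  duration  retries  kbytes  retries_plus_kbytes
4   Jon      BR       339        0    5104                 5104
6  Hana      BR       314        1    7411                 7412

6258.0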